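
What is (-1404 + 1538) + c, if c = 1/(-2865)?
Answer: 383909/2865 ≈ 134.00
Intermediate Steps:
c = -1/2865 ≈ -0.00034904
(-1404 + 1538) + c = (-1404 + 1538) - 1/2865 = 134 - 1/2865 = 383909/2865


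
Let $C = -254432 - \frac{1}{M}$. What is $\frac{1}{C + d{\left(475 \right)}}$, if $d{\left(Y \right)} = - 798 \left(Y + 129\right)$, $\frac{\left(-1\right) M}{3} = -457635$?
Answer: $- \frac{1372905}{1011040191721} \approx -1.3579 \cdot 10^{-6}$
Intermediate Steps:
$M = 1372905$ ($M = \left(-3\right) \left(-457635\right) = 1372905$)
$d{\left(Y \right)} = -102942 - 798 Y$ ($d{\left(Y \right)} = - 798 \left(129 + Y\right) = -102942 - 798 Y$)
$C = - \frac{349310964961}{1372905}$ ($C = -254432 - \frac{1}{1372905} = - \frac{349310964961}{1372905} \approx -2.5443 \cdot 10^{5}$)
$\frac{1}{C + d{\left(475 \right)}} = \frac{1}{- \frac{349310964961}{1372905} - 481992} = \frac{1}{- \frac{1011040191721}{1372905}} = - \frac{1372905}{1011040191721}$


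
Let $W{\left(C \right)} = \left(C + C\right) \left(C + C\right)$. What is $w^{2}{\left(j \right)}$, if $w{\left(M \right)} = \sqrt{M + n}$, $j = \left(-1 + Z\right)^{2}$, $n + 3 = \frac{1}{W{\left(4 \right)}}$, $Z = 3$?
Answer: $\frac{65}{64} \approx 1.0156$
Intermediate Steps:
$W{\left(C \right)} = 4 C^{2}$ ($W{\left(C \right)} = 2 C 2 C = 4 C^{2}$)
$n = - \frac{191}{64}$ ($n = -3 + \frac{1}{4 \cdot 4^{2}} = -3 + \frac{1}{4 \cdot 16} = -3 + \frac{1}{64} = - \frac{191}{64} \approx -2.9844$)
$j = 4$ ($j = \left(-1 + 3\right)^{2} = 2^{2} = 4$)
$w{\left(M \right)} = \sqrt{- \frac{191}{64} + M}$ ($w{\left(M \right)} = \sqrt{M - \frac{191}{64}} = \sqrt{- \frac{191}{64} + M}$)
$w^{2}{\left(j \right)} = \left(\frac{\sqrt{-191 + 64 \cdot 4}}{8}\right)^{2} = \left(\frac{\sqrt{-191 + 256}}{8}\right)^{2} = \left(\frac{\sqrt{65}}{8}\right)^{2} = \frac{65}{64}$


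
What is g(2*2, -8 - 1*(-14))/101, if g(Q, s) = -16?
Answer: -16/101 ≈ -0.15842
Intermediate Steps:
g(2*2, -8 - 1*(-14))/101 = -16/101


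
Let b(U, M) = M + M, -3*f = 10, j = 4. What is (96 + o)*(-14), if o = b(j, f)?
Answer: -3752/3 ≈ -1250.7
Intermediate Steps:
f = -10/3 (f = -⅓*10 = -10/3 ≈ -3.3333)
b(U, M) = 2*M
o = -20/3 (o = 2*(-10/3) = -20/3 ≈ -6.6667)
(96 + o)*(-14) = (96 - 20/3)*(-14) = (268/3)*(-14) = -3752/3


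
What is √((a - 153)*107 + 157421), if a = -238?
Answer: 8*√1806 ≈ 339.98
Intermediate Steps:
√((a - 153)*107 + 157421) = √((-238 - 153)*107 + 157421) = √(-391*107 + 157421) = √(-41837 + 157421) = √115584 = 8*√1806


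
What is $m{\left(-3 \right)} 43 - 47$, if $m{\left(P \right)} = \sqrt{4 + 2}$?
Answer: $-47 + 43 \sqrt{6} \approx 58.328$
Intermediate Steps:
$m{\left(P \right)} = \sqrt{6}$
$m{\left(-3 \right)} 43 - 47 = \sqrt{6} \cdot 43 - 47 = 43 \sqrt{6} - 47 = -47 + 43 \sqrt{6}$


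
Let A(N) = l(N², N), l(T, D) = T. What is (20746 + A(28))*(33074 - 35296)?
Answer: -47839660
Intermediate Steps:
A(N) = N²
(20746 + A(28))*(33074 - 35296) = (20746 + 28²)*(33074 - 35296) = (20746 + 784)*(-2222) = 21530*(-2222) = -47839660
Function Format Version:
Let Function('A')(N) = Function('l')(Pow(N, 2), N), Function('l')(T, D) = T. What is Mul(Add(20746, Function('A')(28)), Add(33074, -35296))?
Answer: -47839660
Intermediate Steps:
Function('A')(N) = Pow(N, 2)
Mul(Add(20746, Function('A')(28)), Add(33074, -35296)) = Mul(Add(20746, Pow(28, 2)), Add(33074, -35296)) = Mul(Add(20746, 784), -2222) = Mul(21530, -2222) = -47839660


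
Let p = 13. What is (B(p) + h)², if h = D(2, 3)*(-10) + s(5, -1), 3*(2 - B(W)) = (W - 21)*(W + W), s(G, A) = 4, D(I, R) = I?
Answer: 27556/9 ≈ 3061.8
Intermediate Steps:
B(W) = 2 - 2*W*(-21 + W)/3 (B(W) = 2 - (W - 21)*(W + W)/3 = 2 - (-21 + W)*2*W/3 = 2 - 2*W*(-21 + W)/3)
h = -16 (h = 2*(-10) + 4 = -20 + 4 = -16)
(B(p) + h)² = ((2 + 14*13 - ⅔*13²) - 16)² = ((2 + 182 - ⅔*169) - 16)² = ((2 + 182 - 338/3) - 16)² = (214/3 - 16)² = (166/3)² = 27556/9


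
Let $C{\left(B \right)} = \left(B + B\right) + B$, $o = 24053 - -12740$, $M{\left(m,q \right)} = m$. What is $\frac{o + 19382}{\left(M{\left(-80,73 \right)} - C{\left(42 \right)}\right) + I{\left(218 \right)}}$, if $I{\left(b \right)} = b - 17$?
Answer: $-11235$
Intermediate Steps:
$I{\left(b \right)} = -17 + b$ ($I{\left(b \right)} = b - 17 = -17 + b$)
$o = 36793$ ($o = 24053 + 12740 = 36793$)
$C{\left(B \right)} = 3 B$ ($C{\left(B \right)} = 2 B + B = 3 B$)
$\frac{o + 19382}{\left(M{\left(-80,73 \right)} - C{\left(42 \right)}\right) + I{\left(218 \right)}} = \frac{36793 + 19382}{\left(-80 - 3 \cdot 42\right) + \left(-17 + 218\right)} = \frac{56175}{\left(-80 - 126\right) + 201} = \frac{56175}{-206 + 201} = \frac{56175}{-5} = 56175 \left(- \frac{1}{5}\right) = -11235$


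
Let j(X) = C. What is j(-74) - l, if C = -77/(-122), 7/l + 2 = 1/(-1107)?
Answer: 1115933/270230 ≈ 4.1296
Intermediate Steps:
l = -7749/2215 (l = 7/(-2 + 1/(-1107)) = 7/(-2 - 1/1107) = 7/(-2215/1107) = 7*(-1107/2215) = -7749/2215 ≈ -3.4984)
C = 77/122 (C = -77*(-1/122) = 77/122 ≈ 0.63115)
j(X) = 77/122
j(-74) - l = 77/122 - 1*(-7749/2215) = 77/122 + 7749/2215 = 1115933/270230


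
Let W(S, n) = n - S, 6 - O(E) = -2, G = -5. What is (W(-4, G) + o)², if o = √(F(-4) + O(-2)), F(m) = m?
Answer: 1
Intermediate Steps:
O(E) = 8 (O(E) = 6 - 1*(-2) = 6 + 2 = 8)
o = 2 (o = √(-4 + 8) = √4 = 2)
(W(-4, G) + o)² = ((-5 - 1*(-4)) + 2)² = ((-5 + 4) + 2)² = (-1 + 2)² = 1² = 1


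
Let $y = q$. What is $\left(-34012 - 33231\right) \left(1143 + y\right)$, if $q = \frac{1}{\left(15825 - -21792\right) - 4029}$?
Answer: $- \frac{2581531728655}{33588} \approx -7.6859 \cdot 10^{7}$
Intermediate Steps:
$q = \frac{1}{33588}$ ($q = \frac{1}{\left(15825 + 21792\right) - 4029} = \frac{1}{37617 - 4029} = \frac{1}{33588} \approx 2.9773 \cdot 10^{-5}$)
$y = \frac{1}{33588} \approx 2.9773 \cdot 10^{-5}$
$\left(-34012 - 33231\right) \left(1143 + y\right) = \left(-34012 - 33231\right) \left(1143 + \frac{1}{33588}\right) = \left(-67243\right) \frac{38391085}{33588} = - \frac{2581531728655}{33588}$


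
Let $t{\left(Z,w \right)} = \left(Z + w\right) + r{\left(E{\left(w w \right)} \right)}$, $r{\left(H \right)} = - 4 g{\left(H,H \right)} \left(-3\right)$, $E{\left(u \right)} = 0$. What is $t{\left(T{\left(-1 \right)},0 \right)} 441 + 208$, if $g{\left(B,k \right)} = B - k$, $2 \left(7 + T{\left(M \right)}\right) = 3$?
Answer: $- \frac{4435}{2} \approx -2217.5$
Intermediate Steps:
$T{\left(M \right)} = - \frac{11}{2}$ ($T{\left(M \right)} = -7 + \frac{1}{2} \cdot 3 = -7 + \frac{3}{2} = - \frac{11}{2}$)
$r{\left(H \right)} = 0$ ($r{\left(H \right)} = - 4 \left(H - H\right) \left(-3\right) = \left(-4\right) 0 \left(-3\right) = 0 \left(-3\right) = 0$)
$t{\left(Z,w \right)} = Z + w$ ($t{\left(Z,w \right)} = \left(Z + w\right) + 0 = Z + w$)
$t{\left(T{\left(-1 \right)},0 \right)} 441 + 208 = \left(- \frac{11}{2} + 0\right) 441 + 208 = \left(- \frac{11}{2}\right) 441 + 208 = - \frac{4851}{2} + 208 = - \frac{4435}{2}$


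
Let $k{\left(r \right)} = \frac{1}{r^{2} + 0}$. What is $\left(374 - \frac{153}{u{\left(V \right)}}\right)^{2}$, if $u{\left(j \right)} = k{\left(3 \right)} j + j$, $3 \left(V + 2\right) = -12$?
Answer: $\frac{63027721}{400} \approx 1.5757 \cdot 10^{5}$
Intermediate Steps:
$V = -6$ ($V = -2 + \frac{1}{3} \left(-12\right) = -2 - 4 = -6$)
$k{\left(r \right)} = \frac{1}{r^{2}}$
$u{\left(j \right)} = \frac{10 j}{9}$ ($u{\left(j \right)} = \frac{j}{9} + j = \frac{10 j}{9}$)
$\left(374 - \frac{153}{u{\left(V \right)}}\right)^{2} = \left(374 - \frac{153}{\frac{10}{9} \left(-6\right)}\right)^{2} = \left(374 - \frac{153}{- \frac{20}{3}}\right)^{2} = \left(374 - - \frac{459}{20}\right)^{2} = \left(374 + \frac{459}{20}\right)^{2} = \left(\frac{7939}{20}\right)^{2} = \frac{63027721}{400}$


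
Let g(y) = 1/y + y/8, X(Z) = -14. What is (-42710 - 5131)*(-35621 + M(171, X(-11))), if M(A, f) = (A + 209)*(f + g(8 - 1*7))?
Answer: 3876412707/2 ≈ 1.9382e+9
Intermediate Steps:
g(y) = 1/y + y/8 (g(y) = 1/y + y*(1/8) = 1/y + y/8)
M(A, f) = (209 + A)*(9/8 + f) (M(A, f) = (A + 209)*(f + (1/(8 - 1*7) + (8 - 1*7)/8)) = (209 + A)*(f + (1/(8 - 7) + (8 - 7)/8)) = (209 + A)*(f + (1/1 + (1/8)*1)) = (209 + A)*(f + (1 + 1/8)) = (209 + A)*(f + 9/8) = (209 + A)*(9/8 + f))
(-42710 - 5131)*(-35621 + M(171, X(-11))) = (-42710 - 5131)*(-35621 + (1881/8 + 209*(-14) + (9/8)*171 + 171*(-14))) = -47841*(-35621 + (1881/8 - 2926 + 1539/8 - 2394)) = -47841*(-35621 - 9785/2) = -47841*(-81027/2) = 3876412707/2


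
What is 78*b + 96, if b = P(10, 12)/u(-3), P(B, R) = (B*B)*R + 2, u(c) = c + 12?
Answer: 31540/3 ≈ 10513.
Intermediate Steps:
u(c) = 12 + c
P(B, R) = 2 + R*B**2 (P(B, R) = B**2*R + 2 = R*B**2 + 2 = 2 + R*B**2)
b = 1202/9 (b = (2 + 12*10**2)/(12 - 3) = (2 + 12*100)/9 = (2 + 1200)*(1/9) = 1202*(1/9) = 1202/9 ≈ 133.56)
78*b + 96 = 78*(1202/9) + 96 = 31252/3 + 96 = 31540/3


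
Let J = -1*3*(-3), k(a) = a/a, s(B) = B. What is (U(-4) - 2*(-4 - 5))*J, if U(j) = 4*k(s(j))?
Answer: 198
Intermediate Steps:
k(a) = 1
U(j) = 4 (U(j) = 4*1 = 4)
J = 9 (J = -3*(-3) = 9)
(U(-4) - 2*(-4 - 5))*J = (4 - 2*(-4 - 5))*9 = (4 - 2*(-9))*9 = (4 + 18)*9 = 22*9 = 198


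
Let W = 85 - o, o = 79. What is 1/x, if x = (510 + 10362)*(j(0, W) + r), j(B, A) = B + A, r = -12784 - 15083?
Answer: -1/302904792 ≈ -3.3014e-9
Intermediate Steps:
W = 6 (W = 85 - 1*79 = 85 - 79 = 6)
r = -27867
j(B, A) = A + B
x = -302904792 (x = (510 + 10362)*((6 + 0) - 27867) = 10872*(6 - 27867) = 10872*(-27861) = -302904792)
1/x = 1/(-302904792) = -1/302904792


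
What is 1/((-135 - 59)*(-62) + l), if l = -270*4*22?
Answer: -1/11732 ≈ -8.5237e-5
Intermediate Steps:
l = -23760 (l = -30*36*22 = -1080*22 = -23760)
1/((-135 - 59)*(-62) + l) = 1/((-135 - 59)*(-62) - 23760) = 1/(-194*(-62) - 23760) = 1/(12028 - 23760) = 1/(-11732) = -1/11732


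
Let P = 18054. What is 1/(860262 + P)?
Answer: 1/878316 ≈ 1.1385e-6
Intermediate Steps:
1/(860262 + P) = 1/(860262 + 18054) = 1/878316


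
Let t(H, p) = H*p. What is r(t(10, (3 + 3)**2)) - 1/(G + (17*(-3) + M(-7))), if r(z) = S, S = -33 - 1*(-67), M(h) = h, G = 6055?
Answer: 203897/5997 ≈ 34.000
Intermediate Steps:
S = 34 (S = -33 + 67 = 34)
r(z) = 34
r(t(10, (3 + 3)**2)) - 1/(G + (17*(-3) + M(-7))) = 34 - 1/(6055 + (17*(-3) - 7)) = 34 - 1/(6055 + (-51 - 7)) = 34 - 1/(6055 - 58) = 34 - 1/5997 = 203897/5997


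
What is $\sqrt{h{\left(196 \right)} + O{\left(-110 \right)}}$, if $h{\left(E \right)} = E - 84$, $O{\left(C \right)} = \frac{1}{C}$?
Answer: $\frac{\sqrt{1355090}}{110} \approx 10.583$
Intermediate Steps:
$h{\left(E \right)} = -84 + E$
$\sqrt{h{\left(196 \right)} + O{\left(-110 \right)}} = \sqrt{\left(-84 + 196\right) + \frac{1}{-110}} = \sqrt{112 - \frac{1}{110}} = \sqrt{\frac{12319}{110}} = \frac{\sqrt{1355090}}{110}$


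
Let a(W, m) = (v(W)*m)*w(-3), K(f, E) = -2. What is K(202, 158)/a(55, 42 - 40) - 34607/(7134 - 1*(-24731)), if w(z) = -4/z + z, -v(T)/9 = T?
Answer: -5716528/5257725 ≈ -1.0873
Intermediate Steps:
v(T) = -9*T
w(z) = z - 4/z
a(W, m) = 15*W*m (a(W, m) = ((-9*W)*m)*(-3 - 4/(-3)) = (-9*W*m)*(-3 - 4*(-1/3)) = (-9*W*m)*(-3 + 4/3) = -9*W*m*(-5/3) = 15*W*m)
K(202, 158)/a(55, 42 - 40) - 34607/(7134 - 1*(-24731)) = -2*1/(825*(42 - 40)) - 34607/(7134 - 1*(-24731)) = -2/(15*55*2) - 34607/(7134 + 24731) = -2/1650 - 34607/31865 = -2*1/1650 - 34607*1/31865 = -1/825 - 34607/31865 = -5716528/5257725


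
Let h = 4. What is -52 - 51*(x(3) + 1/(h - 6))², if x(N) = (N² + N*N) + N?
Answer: -85939/4 ≈ -21485.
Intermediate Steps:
x(N) = N + 2*N² (x(N) = (N² + N²) + N = 2*N² + N = N + 2*N²)
-52 - 51*(x(3) + 1/(h - 6))² = -52 - 51*(3*(1 + 2*3) + 1/(4 - 6))² = -52 - 51*(3*(1 + 6) + 1/(-2))² = -52 - 51*(3*7 - ½)² = -52 - 51*(21 - ½)² = -52 - 51*(41/2)² = -52 - 51*1681/4 = -52 - 85731/4 = -85939/4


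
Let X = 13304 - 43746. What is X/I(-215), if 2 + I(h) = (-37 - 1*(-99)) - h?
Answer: -30442/275 ≈ -110.70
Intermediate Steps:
X = -30442
I(h) = 60 - h (I(h) = -2 + ((-37 - 1*(-99)) - h) = -2 + ((-37 + 99) - h) = -2 + (62 - h) = 60 - h)
X/I(-215) = -30442/(60 - 1*(-215)) = -30442/(60 + 215) = -30442/275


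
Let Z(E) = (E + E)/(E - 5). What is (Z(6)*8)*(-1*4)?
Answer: -384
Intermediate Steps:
Z(E) = 2*E/(-5 + E) (Z(E) = (2*E)/(-5 + E) = 2*E/(-5 + E))
(Z(6)*8)*(-1*4) = ((2*6/(-5 + 6))*8)*(-1*4) = ((2*6/1)*8)*(-4) = ((2*6*1)*8)*(-4) = (12*8)*(-4) = 96*(-4) = -384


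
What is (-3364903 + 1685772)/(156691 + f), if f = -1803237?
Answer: 1679131/1646546 ≈ 1.0198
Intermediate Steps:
(-3364903 + 1685772)/(156691 + f) = (-3364903 + 1685772)/(156691 - 1803237) = -1679131/(-1646546) = -1679131*(-1/1646546) = 1679131/1646546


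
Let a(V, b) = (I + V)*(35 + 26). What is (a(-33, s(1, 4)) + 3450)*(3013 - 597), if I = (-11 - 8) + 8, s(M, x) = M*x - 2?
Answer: 1850656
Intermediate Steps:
s(M, x) = -2 + M*x
I = -11 (I = -19 + 8 = -11)
a(V, b) = -671 + 61*V (a(V, b) = (-11 + V)*(35 + 26) = (-11 + V)*61 = -671 + 61*V)
(a(-33, s(1, 4)) + 3450)*(3013 - 597) = ((-671 + 61*(-33)) + 3450)*(3013 - 597) = ((-671 - 2013) + 3450)*2416 = (-2684 + 3450)*2416 = 766*2416 = 1850656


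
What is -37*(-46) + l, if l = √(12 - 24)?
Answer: 1702 + 2*I*√3 ≈ 1702.0 + 3.4641*I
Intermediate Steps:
l = 2*I*√3 (l = √(-12) = 2*I*√3 ≈ 3.4641*I)
-37*(-46) + l = -37*(-46) + 2*I*√3 = 1702 + 2*I*√3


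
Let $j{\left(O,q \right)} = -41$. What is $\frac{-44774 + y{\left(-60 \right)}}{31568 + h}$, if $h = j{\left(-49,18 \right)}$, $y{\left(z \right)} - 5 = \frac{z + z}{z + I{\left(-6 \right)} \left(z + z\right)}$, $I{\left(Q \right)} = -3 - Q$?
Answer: $- \frac{313381}{220689} \approx -1.42$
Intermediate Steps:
$y{\left(z \right)} = \frac{37}{7}$ ($y{\left(z \right)} = 5 + \frac{z + z}{z + \left(-3 - -6\right) \left(z + z\right)} = 5 + \frac{2 z}{z + \left(-3 + 6\right) 2 z} = 5 + \frac{2 z}{z + 3 \cdot 2 z} = 5 + \frac{2 z}{z + 6 z} = 5 + \frac{2 z}{7 z} = 5 + 2 z \frac{1}{7 z} = 5 + \frac{2}{7} = \frac{37}{7}$)
$h = -41$
$\frac{-44774 + y{\left(-60 \right)}}{31568 + h} = \frac{-44774 + \frac{37}{7}}{31568 - 41} = - \frac{313381}{7 \cdot 31527} = \left(- \frac{313381}{7}\right) \frac{1}{31527} = - \frac{313381}{220689}$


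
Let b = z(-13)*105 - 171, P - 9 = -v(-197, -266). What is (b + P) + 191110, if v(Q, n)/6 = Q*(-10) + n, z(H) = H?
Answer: 179359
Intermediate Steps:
v(Q, n) = -60*Q + 6*n (v(Q, n) = 6*(Q*(-10) + n) = 6*(-10*Q + n) = 6*(n - 10*Q) = -60*Q + 6*n)
P = -10215 (P = 9 - (-60*(-197) + 6*(-266)) = 9 - (11820 - 1596) = 9 - 1*10224 = 9 - 10224 = -10215)
b = -1536 (b = -13*105 - 171 = -1365 - 171 = -1536)
(b + P) + 191110 = (-1536 - 10215) + 191110 = -11751 + 191110 = 179359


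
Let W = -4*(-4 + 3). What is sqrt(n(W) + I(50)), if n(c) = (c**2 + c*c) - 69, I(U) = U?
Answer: sqrt(13) ≈ 3.6056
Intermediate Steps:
W = 4 (W = -4*(-1) = 4)
n(c) = -69 + 2*c**2 (n(c) = (c**2 + c**2) - 69 = 2*c**2 - 69 = -69 + 2*c**2)
sqrt(n(W) + I(50)) = sqrt((-69 + 2*4**2) + 50) = sqrt((-69 + 2*16) + 50) = sqrt((-69 + 32) + 50) = sqrt(-37 + 50) = sqrt(13)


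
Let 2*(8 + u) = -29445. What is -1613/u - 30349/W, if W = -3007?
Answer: 29155241/2857717 ≈ 10.202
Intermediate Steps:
u = -29461/2 (u = -8 + (1/2)*(-29445) = -8 - 29445/2 = -29461/2 ≈ -14731.)
-1613/u - 30349/W = -1613/(-29461/2) - 30349/(-3007) = -1613*(-2/29461) - 30349*(-1/3007) = 3226/29461 + 979/97 = 29155241/2857717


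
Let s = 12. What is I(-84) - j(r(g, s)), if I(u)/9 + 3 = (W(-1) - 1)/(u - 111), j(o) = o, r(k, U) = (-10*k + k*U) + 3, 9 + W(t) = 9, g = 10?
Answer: -3247/65 ≈ -49.954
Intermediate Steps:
W(t) = 0 (W(t) = -9 + 9 = 0)
r(k, U) = 3 - 10*k + U*k (r(k, U) = (-10*k + U*k) + 3 = 3 - 10*k + U*k)
I(u) = -27 - 9/(-111 + u) (I(u) = -27 + 9*((0 - 1)/(u - 111)) = -27 + 9*(-1/(-111 + u)) = -27 - 9/(-111 + u))
I(-84) - j(r(g, s)) = 9*(332 - 3*(-84))/(-111 - 84) - (3 - 10*10 + 12*10) = 9*(332 + 252)/(-195) - (3 - 100 + 120) = 9*(-1/195)*584 - 1*23 = -1752/65 - 23 = -3247/65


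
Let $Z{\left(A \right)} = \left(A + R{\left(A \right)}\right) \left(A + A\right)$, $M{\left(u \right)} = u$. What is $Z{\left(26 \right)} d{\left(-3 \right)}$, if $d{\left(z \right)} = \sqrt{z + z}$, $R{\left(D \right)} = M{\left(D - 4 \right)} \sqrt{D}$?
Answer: $i \sqrt{6} \left(1352 + 1144 \sqrt{26}\right) \approx 17600.0 i$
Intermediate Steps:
$R{\left(D \right)} = \sqrt{D} \left(-4 + D\right)$ ($R{\left(D \right)} = \left(D - 4\right) \sqrt{D} = \left(-4 + D\right) \sqrt{D} = \sqrt{D} \left(-4 + D\right)$)
$d{\left(z \right)} = \sqrt{2} \sqrt{z}$ ($d{\left(z \right)} = \sqrt{2 z} = \sqrt{2} \sqrt{z}$)
$Z{\left(A \right)} = 2 A \left(A + \sqrt{A} \left(-4 + A\right)\right)$ ($Z{\left(A \right)} = \left(A + \sqrt{A} \left(-4 + A\right)\right) \left(A + A\right) = \left(A + \sqrt{A} \left(-4 + A\right)\right) 2 A = 2 A \left(A + \sqrt{A} \left(-4 + A\right)\right)$)
$Z{\left(26 \right)} d{\left(-3 \right)} = 2 \cdot 26 \left(26 + \sqrt{26} \left(-4 + 26\right)\right) \sqrt{2} \sqrt{-3} = 2 \cdot 26 \left(26 + \sqrt{26} \cdot 22\right) \sqrt{2} i \sqrt{3} = 2 \cdot 26 \left(26 + 22 \sqrt{26}\right) i \sqrt{6} = \left(1352 + 1144 \sqrt{26}\right) i \sqrt{6} = i \sqrt{6} \left(1352 + 1144 \sqrt{26}\right)$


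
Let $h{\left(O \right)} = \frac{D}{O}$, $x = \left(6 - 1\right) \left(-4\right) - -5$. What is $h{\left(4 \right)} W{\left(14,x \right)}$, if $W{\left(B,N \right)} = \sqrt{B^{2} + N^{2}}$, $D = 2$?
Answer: $\frac{\sqrt{421}}{2} \approx 10.259$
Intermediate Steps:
$x = -15$ ($x = 5 \left(-4\right) + 5 = -20 + 5 = -15$)
$h{\left(O \right)} = \frac{2}{O}$
$h{\left(4 \right)} W{\left(14,x \right)} = \frac{2}{4} \sqrt{14^{2} + \left(-15\right)^{2}} = 2 \cdot \frac{1}{4} \sqrt{196 + 225} = \frac{\sqrt{421}}{2}$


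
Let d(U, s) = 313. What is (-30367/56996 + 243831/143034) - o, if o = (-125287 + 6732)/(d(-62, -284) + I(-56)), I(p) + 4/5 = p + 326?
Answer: 810055002411163/3955256171684 ≈ 204.80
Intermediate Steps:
I(p) = 1626/5 + p (I(p) = -⅘ + (p + 326) = -⅘ + (326 + p) = 1626/5 + p)
o = -592775/2911 (o = (-125287 + 6732)/(313 + (1626/5 - 56)) = -118555/(313 + 1346/5) = -118555/2911/5 = -118555*5/2911 = -592775/2911 ≈ -203.63)
(-30367/56996 + 243831/143034) - o = (-30367/56996 + 243831/143034) - 1*(-592775/2911) = (-30367*1/56996 + 243831*(1/143034)) + 592775/2911 = (-30367/56996 + 81277/47678) + 592775/2911 = 1592313033/1358727644 + 592775/2911 = 810055002411163/3955256171684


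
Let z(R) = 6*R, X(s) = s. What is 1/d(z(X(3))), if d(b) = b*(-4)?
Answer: -1/72 ≈ -0.013889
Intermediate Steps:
d(b) = -4*b
1/d(z(X(3))) = 1/(-24*3) = 1/(-4*18) = 1/(-72) = -1/72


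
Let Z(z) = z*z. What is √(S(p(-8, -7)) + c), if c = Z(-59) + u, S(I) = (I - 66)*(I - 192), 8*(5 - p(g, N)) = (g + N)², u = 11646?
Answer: √2195201/8 ≈ 185.20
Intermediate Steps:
p(g, N) = 5 - (N + g)²/8 (p(g, N) = 5 - (g + N)²/8 = 5 - (N + g)²/8)
Z(z) = z²
S(I) = (-192 + I)*(-66 + I) (S(I) = (-66 + I)*(-192 + I) = (-192 + I)*(-66 + I))
c = 15127 (c = (-59)² + 11646 = 3481 + 11646 = 15127)
√(S(p(-8, -7)) + c) = √((12672 + (5 - (-7 - 8)²/8)² - 258*(5 - (-7 - 8)²/8)) + 15127) = √((12672 + (5 - ⅛*(-15)²)² - 258*(5 - ⅛*(-15)²)) + 15127) = √((12672 + (5 - ⅛*225)² - 258*(5 - ⅛*225)) + 15127) = √((12672 + (5 - 225/8)² - 258*(5 - 225/8)) + 15127) = √((12672 + (-185/8)² - 258*(-185/8)) + 15127) = √((12672 + 34225/64 + 23865/4) + 15127) = √(1227073/64 + 15127) = √(2195201/64) = √2195201/8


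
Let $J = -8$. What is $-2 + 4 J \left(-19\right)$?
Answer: $606$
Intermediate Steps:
$-2 + 4 J \left(-19\right) = -2 + 4 \left(-8\right) \left(-19\right) = -2 - -608 = -2 + 608 = 606$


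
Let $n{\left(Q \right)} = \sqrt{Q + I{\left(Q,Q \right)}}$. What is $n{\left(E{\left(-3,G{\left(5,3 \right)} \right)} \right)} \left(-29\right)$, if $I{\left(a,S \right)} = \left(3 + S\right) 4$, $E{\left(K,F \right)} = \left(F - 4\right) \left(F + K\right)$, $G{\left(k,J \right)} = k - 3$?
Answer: $- 29 \sqrt{22} \approx -136.02$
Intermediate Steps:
$G{\left(k,J \right)} = -3 + k$
$E{\left(K,F \right)} = \left(-4 + F\right) \left(F + K\right)$
$I{\left(a,S \right)} = 12 + 4 S$
$n{\left(Q \right)} = \sqrt{12 + 5 Q}$ ($n{\left(Q \right)} = \sqrt{Q + \left(12 + 4 Q\right)} = \sqrt{12 + 5 Q}$)
$n{\left(E{\left(-3,G{\left(5,3 \right)} \right)} \right)} \left(-29\right) = \sqrt{12 + 5 \left(\left(-3 + 5\right)^{2} - 4 \left(-3 + 5\right) - -12 + \left(-3 + 5\right) \left(-3\right)\right)} \left(-29\right) = \sqrt{12 + 5 \left(2^{2} - 8 + 12 + 2 \left(-3\right)\right)} \left(-29\right) = \sqrt{12 + 5 \left(4 - 8 + 12 - 6\right)} \left(-29\right) = \sqrt{12 + 5 \cdot 2} \left(-29\right) = \sqrt{12 + 10} \left(-29\right) = \sqrt{22} \left(-29\right) = - 29 \sqrt{22}$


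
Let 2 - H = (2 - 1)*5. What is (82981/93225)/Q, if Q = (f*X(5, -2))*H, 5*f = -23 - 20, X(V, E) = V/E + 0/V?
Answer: -165962/12026025 ≈ -0.013800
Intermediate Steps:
X(V, E) = V/E (X(V, E) = V/E + 0 = V/E)
H = -3 (H = 2 - (2 - 1)*5 = 2 - 5 = -3)
f = -43/5 (f = (-23 - 20)/5 = (⅕)*(-43) = -43/5 ≈ -8.6000)
Q = -129/2 (Q = -43/(-2)*(-3) = -43*(-1)/2*(-3) = -43/5*(-5/2)*(-3) = (43/2)*(-3) = -129/2 ≈ -64.500)
(82981/93225)/Q = (82981/93225)/(-129/2) = (82981*(1/93225))*(-2/129) = (82981/93225)*(-2/129) = -165962/12026025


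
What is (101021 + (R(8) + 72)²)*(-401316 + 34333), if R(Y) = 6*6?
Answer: -41353479355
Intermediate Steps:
R(Y) = 36
(101021 + (R(8) + 72)²)*(-401316 + 34333) = (101021 + (36 + 72)²)*(-401316 + 34333) = (101021 + 108²)*(-366983) = (101021 + 11664)*(-366983) = 112685*(-366983) = -41353479355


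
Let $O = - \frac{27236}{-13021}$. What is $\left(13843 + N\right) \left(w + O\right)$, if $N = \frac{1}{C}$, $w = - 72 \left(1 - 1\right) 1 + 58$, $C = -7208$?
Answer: $\frac{39036764250861}{46927684} \approx 8.3185 \cdot 10^{5}$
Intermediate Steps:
$O = \frac{27236}{13021}$ ($O = \left(-27236\right) \left(- \frac{1}{13021}\right) = \frac{27236}{13021} \approx 2.0917$)
$w = 58$ ($w = - 72 \cdot 0 \cdot 1 + 58 = \left(-72\right) 0 + 58 = 0 + 58 = 58$)
$N = - \frac{1}{7208}$ ($N = \frac{1}{-7208} = - \frac{1}{7208} \approx -0.00013873$)
$\left(13843 + N\right) \left(w + O\right) = \left(13843 - \frac{1}{7208}\right) \left(58 + \frac{27236}{13021}\right) = \frac{99780343}{7208} \cdot \frac{782454}{13021} = \frac{39036764250861}{46927684}$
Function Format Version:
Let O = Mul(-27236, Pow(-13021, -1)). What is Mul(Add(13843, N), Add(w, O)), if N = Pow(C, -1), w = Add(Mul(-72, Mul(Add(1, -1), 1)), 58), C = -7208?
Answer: Rational(39036764250861, 46927684) ≈ 8.3185e+5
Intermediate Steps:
O = Rational(27236, 13021) (O = Mul(-27236, Rational(-1, 13021)) = Rational(27236, 13021) ≈ 2.0917)
w = 58 (w = Add(Mul(-72, Mul(0, 1)), 58) = Add(Mul(-72, 0), 58) = Add(0, 58) = 58)
N = Rational(-1, 7208) (N = Pow(-7208, -1) = Rational(-1, 7208) ≈ -0.00013873)
Mul(Add(13843, N), Add(w, O)) = Mul(Add(13843, Rational(-1, 7208)), Add(58, Rational(27236, 13021))) = Mul(Rational(99780343, 7208), Rational(782454, 13021)) = Rational(39036764250861, 46927684)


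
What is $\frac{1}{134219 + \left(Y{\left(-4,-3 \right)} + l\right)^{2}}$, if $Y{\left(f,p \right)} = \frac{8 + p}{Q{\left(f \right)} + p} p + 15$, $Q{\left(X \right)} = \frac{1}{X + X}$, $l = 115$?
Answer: $\frac{25}{3809751} \approx 6.5621 \cdot 10^{-6}$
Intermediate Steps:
$Q{\left(X \right)} = \frac{1}{2 X}$
$Y{\left(f,p \right)} = 15 + \frac{p \left(8 + p\right)}{p + \frac{1}{2 f}}$ ($Y{\left(f,p \right)} = \frac{8 + p}{\frac{1}{2 f} + p} p + 15 = \frac{8 + p}{p + \frac{1}{2 f}} p + 15 = \frac{p \left(8 + p\right)}{p + \frac{1}{2 f}} + 15 = 15 + \frac{p \left(8 + p\right)}{p + \frac{1}{2 f}}$)
$\frac{1}{134219 + \left(Y{\left(-4,-3 \right)} + l\right)^{2}} = \frac{1}{134219 + \left(\frac{15 + 2 \left(-4\right) \left(-3\right) \left(23 - 3\right)}{1 + 2 \left(-4\right) \left(-3\right)} + 115\right)^{2}} = \frac{1}{134219 + \left(\frac{15 + 2 \left(-4\right) \left(-3\right) 20}{1 + 24} + 115\right)^{2}} = \frac{1}{134219 + \left(\frac{15 + 480}{25} + 115\right)^{2}} = \frac{1}{134219 + \left(\frac{1}{25} \cdot 495 + 115\right)^{2}} = \frac{1}{134219 + \left(\frac{99}{5} + 115\right)^{2}} = \frac{1}{134219 + \left(\frac{674}{5}\right)^{2}} = \frac{1}{134219 + \frac{454276}{25}} = \frac{1}{\frac{3809751}{25}} = \frac{25}{3809751}$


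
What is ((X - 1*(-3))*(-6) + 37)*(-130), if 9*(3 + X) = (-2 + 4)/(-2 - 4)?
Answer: -43550/9 ≈ -4838.9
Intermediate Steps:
X = -82/27 (X = -3 + ((-2 + 4)/(-2 - 4))/9 = -3 + (2/(-6))/9 = -3 + (2*(-⅙))/9 = -3 + (⅑)*(-⅓) = -3 - 1/27 = -82/27 ≈ -3.0370)
((X - 1*(-3))*(-6) + 37)*(-130) = ((-82/27 - 1*(-3))*(-6) + 37)*(-130) = ((-82/27 + 3)*(-6) + 37)*(-130) = (-1/27*(-6) + 37)*(-130) = (2/9 + 37)*(-130) = (335/9)*(-130) = -43550/9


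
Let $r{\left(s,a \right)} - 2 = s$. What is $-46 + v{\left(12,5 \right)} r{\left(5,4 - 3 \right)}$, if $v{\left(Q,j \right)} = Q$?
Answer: $38$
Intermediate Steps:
$r{\left(s,a \right)} = 2 + s$
$-46 + v{\left(12,5 \right)} r{\left(5,4 - 3 \right)} = -46 + 12 \left(2 + 5\right) = -46 + 12 \cdot 7 = -46 + 84 = 38$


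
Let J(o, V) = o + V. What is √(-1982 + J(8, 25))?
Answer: I*√1949 ≈ 44.147*I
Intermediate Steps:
J(o, V) = V + o
√(-1982 + J(8, 25)) = √(-1982 + (25 + 8)) = √(-1982 + 33) = √(-1949) = I*√1949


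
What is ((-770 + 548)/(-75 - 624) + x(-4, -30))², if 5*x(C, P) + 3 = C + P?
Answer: 68079001/1357225 ≈ 50.160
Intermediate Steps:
x(C, P) = -⅗ + C/5 + P/5 (x(C, P) = -⅗ + (C + P)/5 = -⅗ + (C/5 + P/5) = -⅗ + C/5 + P/5)
((-770 + 548)/(-75 - 624) + x(-4, -30))² = ((-770 + 548)/(-75 - 624) + (-⅗ + (⅕)*(-4) + (⅕)*(-30)))² = (-222/(-699) + (-⅗ - ⅘ - 6))² = (-222*(-1/699) - 37/5)² = (74/233 - 37/5)² = (-8251/1165)² = 68079001/1357225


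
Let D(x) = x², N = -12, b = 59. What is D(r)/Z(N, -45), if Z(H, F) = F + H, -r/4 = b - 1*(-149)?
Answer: -692224/57 ≈ -12144.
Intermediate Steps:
r = -832 (r = -4*(59 - 1*(-149)) = -4*(59 + 149) = -4*208 = -832)
D(r)/Z(N, -45) = (-832)²/(-45 - 12) = 692224/(-57) = 692224*(-1/57) = -692224/57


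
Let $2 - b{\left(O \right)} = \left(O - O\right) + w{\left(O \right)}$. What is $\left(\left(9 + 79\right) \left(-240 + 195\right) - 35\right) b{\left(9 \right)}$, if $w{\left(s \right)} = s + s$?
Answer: $63920$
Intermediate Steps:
$w{\left(s \right)} = 2 s$
$b{\left(O \right)} = 2 - 2 O$ ($b{\left(O \right)} = 2 - \left(\left(O - O\right) + 2 O\right) = 2 - \left(0 + 2 O\right) = 2 - 2 O$)
$\left(\left(9 + 79\right) \left(-240 + 195\right) - 35\right) b{\left(9 \right)} = \left(\left(9 + 79\right) \left(-240 + 195\right) - 35\right) \left(2 - 18\right) = \left(88 \left(-45\right) - 35\right) \left(2 - 18\right) = \left(-3960 - 35\right) \left(-16\right) = \left(-3995\right) \left(-16\right) = 63920$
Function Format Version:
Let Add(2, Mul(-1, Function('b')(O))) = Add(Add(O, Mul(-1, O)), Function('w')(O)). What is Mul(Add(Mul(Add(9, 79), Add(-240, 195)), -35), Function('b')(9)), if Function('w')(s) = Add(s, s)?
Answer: 63920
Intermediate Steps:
Function('w')(s) = Mul(2, s)
Function('b')(O) = Add(2, Mul(-2, O)) (Function('b')(O) = Add(2, Mul(-1, Add(Add(O, Mul(-1, O)), Mul(2, O)))) = Add(2, Mul(-1, Add(0, Mul(2, O)))) = Add(2, Mul(-1, Mul(2, O))) = Add(2, Mul(-2, O)))
Mul(Add(Mul(Add(9, 79), Add(-240, 195)), -35), Function('b')(9)) = Mul(Add(Mul(Add(9, 79), Add(-240, 195)), -35), Add(2, Mul(-2, 9))) = Mul(Add(Mul(88, -45), -35), Add(2, -18)) = Mul(Add(-3960, -35), -16) = Mul(-3995, -16) = 63920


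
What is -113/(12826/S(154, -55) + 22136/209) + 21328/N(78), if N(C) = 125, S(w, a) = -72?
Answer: 11696359588/67927625 ≈ 172.19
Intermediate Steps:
-113/(12826/S(154, -55) + 22136/209) + 21328/N(78) = -113/(12826/(-72) + 22136/209) + 21328/125 = -113/(12826*(-1/72) + 22136*(1/209)) + 21328*(1/125) = -113/(-6413/36 + 22136/209) + 21328/125 = -113/(-543421/7524) + 21328/125 = -113*(-7524/543421) + 21328/125 = 850212/543421 + 21328/125 = 11696359588/67927625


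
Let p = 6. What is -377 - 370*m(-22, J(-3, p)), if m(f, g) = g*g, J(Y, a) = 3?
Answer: -3707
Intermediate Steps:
m(f, g) = g²
-377 - 370*m(-22, J(-3, p)) = -377 - 370*3² = -377 - 370*9 = -377 - 3330 = -3707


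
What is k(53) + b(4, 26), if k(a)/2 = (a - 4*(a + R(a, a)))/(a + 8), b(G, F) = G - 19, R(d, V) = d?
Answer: -1657/61 ≈ -27.164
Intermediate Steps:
b(G, F) = -19 + G
k(a) = -14*a/(8 + a) (k(a) = 2*((a - 4*(a + a))/(a + 8)) = 2*((a - 8*a)/(8 + a)) = 2*((-7*a)/(8 + a)) = 2*(-7*a/(8 + a)) = -14*a/(8 + a))
k(53) + b(4, 26) = -14*53/(8 + 53) + (-19 + 4) = -14*53/61 - 15 = -14*53*1/61 - 15 = -742/61 - 15 = -1657/61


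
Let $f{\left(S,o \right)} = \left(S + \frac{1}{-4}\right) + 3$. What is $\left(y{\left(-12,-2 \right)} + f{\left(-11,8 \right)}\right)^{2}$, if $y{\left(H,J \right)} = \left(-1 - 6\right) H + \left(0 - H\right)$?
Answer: $\frac{123201}{16} \approx 7700.1$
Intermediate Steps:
$f{\left(S,o \right)} = \frac{11}{4} + S$ ($f{\left(S,o \right)} = \left(S - \frac{1}{4}\right) + 3 = \left(- \frac{1}{4} + S\right) + 3 = \frac{11}{4} + S$)
$y{\left(H,J \right)} = - 8 H$ ($y{\left(H,J \right)} = \left(-1 - 6\right) H - H = - 7 H - H = - 8 H$)
$\left(y{\left(-12,-2 \right)} + f{\left(-11,8 \right)}\right)^{2} = \left(\left(-8\right) \left(-12\right) + \left(\frac{11}{4} - 11\right)\right)^{2} = \left(96 - \frac{33}{4}\right)^{2} = \left(\frac{351}{4}\right)^{2} = \frac{123201}{16}$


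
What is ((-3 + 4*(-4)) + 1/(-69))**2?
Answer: 1721344/4761 ≈ 361.55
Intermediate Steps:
((-3 + 4*(-4)) + 1/(-69))**2 = ((-3 - 16) - 1/69)**2 = (-19 - 1/69)**2 = (-1312/69)**2 = 1721344/4761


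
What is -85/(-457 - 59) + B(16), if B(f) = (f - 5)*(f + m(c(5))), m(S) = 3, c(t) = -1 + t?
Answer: 107929/516 ≈ 209.16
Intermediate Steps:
B(f) = (-5 + f)*(3 + f) (B(f) = (f - 5)*(f + 3) = (-5 + f)*(3 + f))
-85/(-457 - 59) + B(16) = -85/(-457 - 59) + (-15 + 16² - 2*16) = -85/(-516) + (-15 + 256 - 32) = -1/516*(-85) + 209 = 85/516 + 209 = 107929/516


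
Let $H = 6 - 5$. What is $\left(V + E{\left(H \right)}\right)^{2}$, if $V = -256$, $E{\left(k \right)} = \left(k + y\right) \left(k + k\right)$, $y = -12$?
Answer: $77284$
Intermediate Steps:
$H = 1$ ($H = 6 - 5 = 1$)
$E{\left(k \right)} = 2 k \left(-12 + k\right)$ ($E{\left(k \right)} = \left(k - 12\right) \left(k + k\right) = \left(-12 + k\right) 2 k = 2 k \left(-12 + k\right)$)
$\left(V + E{\left(H \right)}\right)^{2} = \left(-256 + 2 \cdot 1 \left(-12 + 1\right)\right)^{2} = \left(-256 + 2 \cdot 1 \left(-11\right)\right)^{2} = \left(-256 - 22\right)^{2} = \left(-278\right)^{2} = 77284$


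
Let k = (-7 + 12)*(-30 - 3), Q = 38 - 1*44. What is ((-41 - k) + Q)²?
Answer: 13924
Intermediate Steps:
Q = -6 (Q = 38 - 44 = -6)
k = -165 (k = 5*(-33) = -165)
((-41 - k) + Q)² = ((-41 - 1*(-165)) - 6)² = ((-41 + 165) - 6)² = (124 - 6)² = 118² = 13924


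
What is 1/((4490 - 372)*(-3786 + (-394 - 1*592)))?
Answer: -1/19651096 ≈ -5.0888e-8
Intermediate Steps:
1/((4490 - 372)*(-3786 + (-394 - 1*592))) = 1/(4118*(-3786 + (-394 - 592))) = 1/(4118*(-3786 - 986)) = 1/(4118*(-4772)) = 1/(-19651096) = -1/19651096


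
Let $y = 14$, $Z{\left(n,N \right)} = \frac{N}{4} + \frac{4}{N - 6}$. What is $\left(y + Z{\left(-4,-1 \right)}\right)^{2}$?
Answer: $\frac{136161}{784} \approx 173.67$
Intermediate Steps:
$Z{\left(n,N \right)} = \frac{4}{-6 + N} + \frac{N}{4}$ ($Z{\left(n,N \right)} = N \frac{1}{4} + \frac{4}{N - 6} = \frac{N}{4} + \frac{4}{-6 + N} = \frac{4}{-6 + N} + \frac{N}{4}$)
$\left(y + Z{\left(-4,-1 \right)}\right)^{2} = \left(14 + \frac{16 + \left(-1\right)^{2} - -6}{4 \left(-6 - 1\right)}\right)^{2} = \left(14 + \frac{16 + 1 + 6}{4 \left(-7\right)}\right)^{2} = \left(14 + \frac{1}{4} \left(- \frac{1}{7}\right) 23\right)^{2} = \left(14 - \frac{23}{28}\right)^{2} = \left(\frac{369}{28}\right)^{2} = \frac{136161}{784}$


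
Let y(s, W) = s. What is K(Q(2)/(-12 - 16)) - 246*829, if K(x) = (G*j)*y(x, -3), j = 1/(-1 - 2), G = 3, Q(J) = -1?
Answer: -5710153/28 ≈ -2.0393e+5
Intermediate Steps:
j = -⅓ (j = 1/(-3) = -⅓ ≈ -0.33333)
K(x) = -x (K(x) = (3*(-⅓))*x = -x)
K(Q(2)/(-12 - 16)) - 246*829 = -(-1)/(-12 - 16) - 246*829 = -(-1)/(-28) - 203934 = -(-1)*(-1)/28 - 203934 = -1*1/28 - 203934 = -1/28 - 203934 = -5710153/28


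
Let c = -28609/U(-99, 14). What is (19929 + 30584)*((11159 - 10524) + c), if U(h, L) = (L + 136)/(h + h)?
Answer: 48491065636/25 ≈ 1.9396e+9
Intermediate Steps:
U(h, L) = (136 + L)/(2*h) (U(h, L) = (136 + L)/((2*h)) = (136 + L)*(1/(2*h)) = (136 + L)/(2*h))
c = 944097/25 (c = -28609*(-198/(136 + 14)) = -28609/((1/2)*(-1/99)*150) = -28609/(-25/33) = -28609*(-33/25) = 944097/25 ≈ 37764.)
(19929 + 30584)*((11159 - 10524) + c) = (19929 + 30584)*((11159 - 10524) + 944097/25) = 50513*(635 + 944097/25) = 50513*(959972/25) = 48491065636/25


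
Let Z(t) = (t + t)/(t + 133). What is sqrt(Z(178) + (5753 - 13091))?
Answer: I*sqrt(709627982)/311 ≈ 85.655*I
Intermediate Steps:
Z(t) = 2*t/(133 + t) (Z(t) = (2*t)/(133 + t) = 2*t/(133 + t))
sqrt(Z(178) + (5753 - 13091)) = sqrt(2*178/(133 + 178) + (5753 - 13091)) = sqrt(2*178/311 - 7338) = sqrt(2*178*(1/311) - 7338) = sqrt(356/311 - 7338) = sqrt(-2281762/311) = I*sqrt(709627982)/311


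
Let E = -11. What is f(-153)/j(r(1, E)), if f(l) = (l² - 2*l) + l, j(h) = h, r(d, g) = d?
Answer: 23562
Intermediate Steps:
f(l) = l² - l
f(-153)/j(r(1, E)) = -153*(-1 - 153)/1 = -153*(-154)*1 = 23562*1 = 23562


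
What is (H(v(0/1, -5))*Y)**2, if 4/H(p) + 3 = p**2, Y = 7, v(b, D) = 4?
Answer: 784/169 ≈ 4.6391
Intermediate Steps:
H(p) = 4/(-3 + p**2)
(H(v(0/1, -5))*Y)**2 = ((4/(-3 + 4**2))*7)**2 = ((4/(-3 + 16))*7)**2 = ((4/13)*7)**2 = (28/13)**2 = 784/169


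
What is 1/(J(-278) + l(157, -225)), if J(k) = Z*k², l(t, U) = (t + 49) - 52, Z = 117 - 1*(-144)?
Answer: 1/20171278 ≈ 4.9575e-8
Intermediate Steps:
Z = 261 (Z = 117 + 144 = 261)
l(t, U) = -3 + t (l(t, U) = (49 + t) - 52 = -3 + t)
J(k) = 261*k²
1/(J(-278) + l(157, -225)) = 1/(261*(-278)² + (-3 + 157)) = 1/(261*77284 + 154) = 1/(20171124 + 154) = 1/20171278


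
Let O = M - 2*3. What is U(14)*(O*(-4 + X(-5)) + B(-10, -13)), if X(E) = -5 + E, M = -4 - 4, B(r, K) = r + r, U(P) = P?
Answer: 2464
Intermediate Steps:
B(r, K) = 2*r
M = -8
O = -14 (O = -8 - 2*3 = -8 - 1*6 = -8 - 6 = -14)
U(14)*(O*(-4 + X(-5)) + B(-10, -13)) = 14*(-14*(-4 + (-5 - 5)) + 2*(-10)) = 14*(-14*(-4 - 10) - 20) = 14*(-14*(-14) - 20) = 14*(196 - 20) = 14*176 = 2464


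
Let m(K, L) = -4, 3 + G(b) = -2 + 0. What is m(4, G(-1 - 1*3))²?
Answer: 16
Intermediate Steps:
G(b) = -5 (G(b) = -3 + (-2 + 0) = -3 - 2 = -5)
m(4, G(-1 - 1*3))² = (-4)² = 16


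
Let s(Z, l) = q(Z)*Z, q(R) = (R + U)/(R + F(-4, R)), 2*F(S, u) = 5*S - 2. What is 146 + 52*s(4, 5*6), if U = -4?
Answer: 146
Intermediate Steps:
F(S, u) = -1 + 5*S/2 (F(S, u) = (5*S - 2)/2 = (-2 + 5*S)/2 = -1 + 5*S/2)
q(R) = (-4 + R)/(-11 + R) (q(R) = (R - 4)/(R + (-1 + (5/2)*(-4))) = (-4 + R)/(R + (-1 - 10)) = (-4 + R)/(R - 11) = (-4 + R)/(-11 + R))
s(Z, l) = Z*(-4 + Z)/(-11 + Z) (s(Z, l) = ((-4 + Z)/(-11 + Z))*Z = Z*(-4 + Z)/(-11 + Z))
146 + 52*s(4, 5*6) = 146 + 52*(4*(-4 + 4)/(-11 + 4)) = 146 + 52*(4*0/(-7)) = 146 + 52*(4*(-⅐)*0) = 146 + 52*0 = 146 + 0 = 146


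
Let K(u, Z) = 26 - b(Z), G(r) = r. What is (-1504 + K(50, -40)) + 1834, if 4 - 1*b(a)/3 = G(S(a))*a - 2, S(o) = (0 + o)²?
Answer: -191662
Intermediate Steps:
S(o) = o²
b(a) = 18 - 3*a³ (b(a) = 12 - 3*(a²*a - 2) = 12 - 3*(a³ - 2) = 12 - 3*(-2 + a³) = 12 + (6 - 3*a³) = 18 - 3*a³)
K(u, Z) = 8 + 3*Z³ (K(u, Z) = 26 - (18 - 3*Z³) = 26 + (-18 + 3*Z³) = 8 + 3*Z³)
(-1504 + K(50, -40)) + 1834 = (-1504 + (8 + 3*(-40)³)) + 1834 = (-1504 + (8 + 3*(-64000))) + 1834 = (-1504 + (8 - 192000)) + 1834 = (-1504 - 191992) + 1834 = -193496 + 1834 = -191662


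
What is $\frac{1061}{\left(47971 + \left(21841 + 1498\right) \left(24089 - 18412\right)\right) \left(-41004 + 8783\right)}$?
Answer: $- \frac{1061}{4270683275754} \approx -2.4844 \cdot 10^{-10}$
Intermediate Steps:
$\frac{1061}{\left(47971 + \left(21841 + 1498\right) \left(24089 - 18412\right)\right) \left(-41004 + 8783\right)} = \frac{1061}{\left(47971 + 23339 \cdot 5677\right) \left(-32221\right)} = \frac{1061}{\left(47971 + 132495503\right) \left(-32221\right)} = \frac{1061}{132543474 \left(-32221\right)} = \frac{1061}{-4270683275754} = 1061 \left(- \frac{1}{4270683275754}\right) = - \frac{1061}{4270683275754}$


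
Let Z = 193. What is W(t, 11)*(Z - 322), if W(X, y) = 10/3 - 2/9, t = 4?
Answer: -1204/3 ≈ -401.33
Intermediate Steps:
W(X, y) = 28/9 (W(X, y) = 10*(⅓) - 2*⅑ = 10/3 - 2/9 = 28/9)
W(t, 11)*(Z - 322) = 28*(193 - 322)/9 = (28/9)*(-129) = -1204/3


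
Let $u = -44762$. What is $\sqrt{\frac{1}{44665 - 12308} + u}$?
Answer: $\frac{3 i \sqrt{5207190557309}}{32357} \approx 211.57 i$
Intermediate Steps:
$\sqrt{\frac{1}{44665 - 12308} + u} = \sqrt{\frac{1}{44665 - 12308} - 44762} = \sqrt{\frac{1}{32357} - 44762} = \sqrt{- \frac{1448364033}{32357}} = \frac{3 i \sqrt{5207190557309}}{32357}$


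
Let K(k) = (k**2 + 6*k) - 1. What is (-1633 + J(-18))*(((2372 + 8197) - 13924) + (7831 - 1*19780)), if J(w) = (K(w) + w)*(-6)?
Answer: 43080760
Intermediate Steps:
K(k) = -1 + k**2 + 6*k
J(w) = 6 - 42*w - 6*w**2 (J(w) = ((-1 + w**2 + 6*w) + w)*(-6) = (-1 + w**2 + 7*w)*(-6) = 6 - 42*w - 6*w**2)
(-1633 + J(-18))*(((2372 + 8197) - 13924) + (7831 - 1*19780)) = (-1633 + (6 - 42*(-18) - 6*(-18)**2))*(((2372 + 8197) - 13924) + (7831 - 1*19780)) = (-1633 + (6 + 756 - 6*324))*((10569 - 13924) + (7831 - 19780)) = (-1633 + (6 + 756 - 1944))*(-3355 - 11949) = (-1633 - 1182)*(-15304) = -2815*(-15304) = 43080760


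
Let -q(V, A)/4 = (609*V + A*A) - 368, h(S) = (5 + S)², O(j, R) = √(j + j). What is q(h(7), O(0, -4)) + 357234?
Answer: 7922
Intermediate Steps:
O(j, R) = √2*√j (O(j, R) = √(2*j) = √2*√j)
q(V, A) = 1472 - 2436*V - 4*A² (q(V, A) = -4*((609*V + A*A) - 368) = -4*((609*V + A²) - 368) = -4*((A² + 609*V) - 368) = -4*(-368 + A² + 609*V) = 1472 - 2436*V - 4*A²)
q(h(7), O(0, -4)) + 357234 = (1472 - 2436*(5 + 7)² - 4*(√2*√0)²) + 357234 = (1472 - 2436*12² - 4*(√2*0)²) + 357234 = (1472 - 2436*144 - 4*0²) + 357234 = (1472 - 350784 - 4*0) + 357234 = (1472 - 350784 + 0) + 357234 = -349312 + 357234 = 7922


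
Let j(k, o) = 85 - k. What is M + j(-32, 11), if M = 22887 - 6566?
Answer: 16438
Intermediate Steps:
M = 16321
M + j(-32, 11) = 16321 + (85 - 1*(-32)) = 16321 + (85 + 32) = 16321 + 117 = 16438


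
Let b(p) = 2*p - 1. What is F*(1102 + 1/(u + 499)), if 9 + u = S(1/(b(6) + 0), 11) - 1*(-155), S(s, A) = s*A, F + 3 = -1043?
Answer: -372320039/323 ≈ -1.1527e+6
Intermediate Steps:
b(p) = -1 + 2*p
F = -1046 (F = -3 - 1043 = -1046)
S(s, A) = A*s
u = 147 (u = -9 + (11/((-1 + 2*6) + 0) - 1*(-155)) = -9 + (11/((-1 + 12) + 0) + 155) = -9 + (11/(11 + 0) + 155) = -9 + (11/11 + 155) = -9 + (11*(1/11) + 155) = -9 + (1 + 155) = -9 + 156 = 147)
F*(1102 + 1/(u + 499)) = -1046*(1102 + 1/(147 + 499)) = -1046*(1102 + 1/646) = -1046*711893/646 = -372320039/323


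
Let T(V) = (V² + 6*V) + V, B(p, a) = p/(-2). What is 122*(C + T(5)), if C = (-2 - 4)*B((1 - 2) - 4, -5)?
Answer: 5490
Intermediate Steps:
B(p, a) = -p/2 (B(p, a) = p*(-½) = -p/2)
C = -15 (C = (-2 - 4)*(-((1 - 2) - 4)/2) = -(-3)*(-1 - 4) = -(-3)*(-5) = -6*5/2 = -15)
T(V) = V² + 7*V
122*(C + T(5)) = 122*(-15 + 5*(7 + 5)) = 122*(-15 + 5*12) = 122*(-15 + 60) = 122*45 = 5490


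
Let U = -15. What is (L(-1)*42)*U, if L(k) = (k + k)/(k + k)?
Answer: -630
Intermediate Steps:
L(k) = 1 (L(k) = (2*k)/((2*k)) = (2*k)*(1/(2*k)) = 1)
(L(-1)*42)*U = (1*42)*(-15) = 42*(-15) = -630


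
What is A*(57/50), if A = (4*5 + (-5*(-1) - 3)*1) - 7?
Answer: 171/10 ≈ 17.100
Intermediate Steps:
A = 15 (A = (20 + (5 - 3)*1) - 7 = (20 + 2*1) - 7 = (20 + 2) - 7 = 22 - 7 = 15)
A*(57/50) = 15*(57/50) = 171/10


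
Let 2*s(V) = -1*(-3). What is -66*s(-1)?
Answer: -99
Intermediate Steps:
s(V) = 3/2 (s(V) = (-1*(-3))/2 = (½)*3 = 3/2)
-66*s(-1) = -66*3/2 = -99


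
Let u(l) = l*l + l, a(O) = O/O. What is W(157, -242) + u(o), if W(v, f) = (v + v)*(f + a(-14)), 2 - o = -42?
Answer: -73694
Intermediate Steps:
o = 44 (o = 2 - 1*(-42) = 2 + 42 = 44)
a(O) = 1
u(l) = l + l² (u(l) = l² + l = l + l²)
W(v, f) = 2*v*(1 + f) (W(v, f) = (v + v)*(f + 1) = (2*v)*(1 + f) = 2*v*(1 + f))
W(157, -242) + u(o) = 2*157*(1 - 242) + 44*(1 + 44) = 2*157*(-241) + 44*45 = -75674 + 1980 = -73694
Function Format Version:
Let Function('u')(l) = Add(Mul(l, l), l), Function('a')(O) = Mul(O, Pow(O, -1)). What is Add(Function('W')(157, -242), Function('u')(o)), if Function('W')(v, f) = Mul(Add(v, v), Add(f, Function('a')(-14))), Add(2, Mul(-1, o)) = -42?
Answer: -73694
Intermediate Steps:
o = 44 (o = Add(2, Mul(-1, -42)) = Add(2, 42) = 44)
Function('a')(O) = 1
Function('u')(l) = Add(l, Pow(l, 2)) (Function('u')(l) = Add(Pow(l, 2), l) = Add(l, Pow(l, 2)))
Function('W')(v, f) = Mul(2, v, Add(1, f)) (Function('W')(v, f) = Mul(Add(v, v), Add(f, 1)) = Mul(Mul(2, v), Add(1, f)) = Mul(2, v, Add(1, f)))
Add(Function('W')(157, -242), Function('u')(o)) = Add(Mul(2, 157, Add(1, -242)), Mul(44, Add(1, 44))) = Add(Mul(2, 157, -241), Mul(44, 45)) = Add(-75674, 1980) = -73694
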